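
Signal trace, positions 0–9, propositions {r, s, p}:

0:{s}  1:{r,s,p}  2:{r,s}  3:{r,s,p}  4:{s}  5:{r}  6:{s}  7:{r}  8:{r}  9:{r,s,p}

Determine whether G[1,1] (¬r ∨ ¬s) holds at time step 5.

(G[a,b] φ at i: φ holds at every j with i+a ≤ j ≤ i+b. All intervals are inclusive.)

Holds

Check (¬r ∨ ¬s) at every j in [6,6]:
  j=6: true
All positions satisfy it → formula holds.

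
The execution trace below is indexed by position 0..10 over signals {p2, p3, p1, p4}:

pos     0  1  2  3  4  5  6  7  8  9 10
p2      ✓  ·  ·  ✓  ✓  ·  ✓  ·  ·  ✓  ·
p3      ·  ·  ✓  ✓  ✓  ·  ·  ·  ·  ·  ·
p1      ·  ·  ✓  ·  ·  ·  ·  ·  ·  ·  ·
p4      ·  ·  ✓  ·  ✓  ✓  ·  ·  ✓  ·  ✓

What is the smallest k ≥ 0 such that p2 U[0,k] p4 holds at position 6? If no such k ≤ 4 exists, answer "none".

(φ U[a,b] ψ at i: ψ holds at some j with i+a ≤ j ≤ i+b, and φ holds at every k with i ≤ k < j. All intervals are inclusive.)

none

Need earliest j ≥ 6 with p4, and p2 at every k in [6,j-1].
  j=6: rhs fails.
  j=7: rhs fails.
  j=8: rhs holds but lhs fails at k=7.
  j=9: rhs fails.
  j=10: rhs holds but lhs fails at k=7.
No witness within the range → none.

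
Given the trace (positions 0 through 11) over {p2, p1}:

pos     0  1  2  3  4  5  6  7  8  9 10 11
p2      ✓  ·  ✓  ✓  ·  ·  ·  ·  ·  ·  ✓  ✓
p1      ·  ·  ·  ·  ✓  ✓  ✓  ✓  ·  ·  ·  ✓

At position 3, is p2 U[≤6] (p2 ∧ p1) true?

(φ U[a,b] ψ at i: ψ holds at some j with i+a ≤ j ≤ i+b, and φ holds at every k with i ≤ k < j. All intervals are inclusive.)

False

Need some j in [3,9] with (p2 ∧ p1), and p2 at every k in [3,j-1].
  j=3: (p2 ∧ p1) false.
  j=4: (p2 ∧ p1) false.
  j=5: (p2 ∧ p1) false.
  j=6: (p2 ∧ p1) false.
  j=7: (p2 ∧ p1) false.
  j=8: (p2 ∧ p1) false.
  j=9: (p2 ∧ p1) false.
No j in the window works → until fails.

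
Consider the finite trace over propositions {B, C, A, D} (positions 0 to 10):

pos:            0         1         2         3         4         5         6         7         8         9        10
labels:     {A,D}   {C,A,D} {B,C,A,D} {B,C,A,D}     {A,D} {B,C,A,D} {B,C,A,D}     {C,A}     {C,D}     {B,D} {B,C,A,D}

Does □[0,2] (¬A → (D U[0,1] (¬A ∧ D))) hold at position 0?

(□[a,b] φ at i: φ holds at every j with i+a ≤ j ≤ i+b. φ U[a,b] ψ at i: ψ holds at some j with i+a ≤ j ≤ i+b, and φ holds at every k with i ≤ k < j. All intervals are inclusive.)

Check (¬A → (D U[0,1] (¬A ∧ D))) at every j in [0,2]:
  j=0: antecedent false → ✓
  j=1: antecedent false → ✓
  j=2: antecedent false → ✓
All positions satisfy it → formula holds.

Yes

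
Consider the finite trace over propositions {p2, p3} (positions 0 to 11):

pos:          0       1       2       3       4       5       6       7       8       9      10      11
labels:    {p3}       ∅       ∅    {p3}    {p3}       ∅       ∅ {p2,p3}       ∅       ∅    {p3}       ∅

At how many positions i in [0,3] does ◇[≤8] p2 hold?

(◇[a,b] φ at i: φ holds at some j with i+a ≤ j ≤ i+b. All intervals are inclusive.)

4

Evaluate at each i in [0,3]:
  i=0: ✓ (witness j=7)
  i=1: ✓ (witness j=7)
  i=2: ✓ (witness j=7)
  i=3: ✓ (witness j=7)
Positions where it holds: {0, 1, 2, 3} → 4.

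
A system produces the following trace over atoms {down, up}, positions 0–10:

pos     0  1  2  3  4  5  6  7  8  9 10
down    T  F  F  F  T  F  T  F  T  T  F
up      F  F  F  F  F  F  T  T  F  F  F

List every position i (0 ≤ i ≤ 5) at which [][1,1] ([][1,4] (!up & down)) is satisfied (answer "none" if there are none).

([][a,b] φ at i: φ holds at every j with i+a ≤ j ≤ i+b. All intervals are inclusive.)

none

Evaluate at each i in [0,5]:
  i=0: ✗ (fails at j=1)
  i=1: ✗ (fails at j=2)
  i=2: ✗ (fails at j=3)
  i=3: ✗ (fails at j=4)
  i=4: ✗ (fails at j=5)
  i=5: ✗ (fails at j=6)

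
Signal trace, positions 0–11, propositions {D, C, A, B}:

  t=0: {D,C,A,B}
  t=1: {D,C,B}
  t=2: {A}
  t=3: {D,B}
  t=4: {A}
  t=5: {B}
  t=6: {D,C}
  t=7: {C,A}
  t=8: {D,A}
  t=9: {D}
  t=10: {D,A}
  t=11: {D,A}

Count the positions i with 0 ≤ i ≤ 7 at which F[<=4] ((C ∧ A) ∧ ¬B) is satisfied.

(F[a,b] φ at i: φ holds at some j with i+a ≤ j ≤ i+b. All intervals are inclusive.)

5

Evaluate at each i in [0,7]:
  i=0: ✗ (none in [0,4])
  i=1: ✗ (none in [1,5])
  i=2: ✗ (none in [2,6])
  i=3: ✓ (witness j=7)
  i=4: ✓ (witness j=7)
  i=5: ✓ (witness j=7)
  i=6: ✓ (witness j=7)
  i=7: ✓ (witness j=7)
Positions where it holds: {3, 4, 5, 6, 7} → 5.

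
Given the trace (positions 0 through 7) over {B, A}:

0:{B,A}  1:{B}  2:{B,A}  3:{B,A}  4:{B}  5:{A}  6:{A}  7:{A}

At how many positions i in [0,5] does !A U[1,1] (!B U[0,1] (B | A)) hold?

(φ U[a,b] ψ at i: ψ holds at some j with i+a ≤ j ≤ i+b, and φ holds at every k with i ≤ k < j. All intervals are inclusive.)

Evaluate at each i in [0,5]:
  i=0: ✗ (lhs fails at k=0 before rhs at j=1)
  i=1: ✓ (rhs at j=2; lhs holds on [1,1])
  i=2: ✗ (lhs fails at k=2 before rhs at j=3)
  i=3: ✗ (lhs fails at k=3 before rhs at j=4)
  i=4: ✓ (rhs at j=5; lhs holds on [4,4])
  i=5: ✗ (lhs fails at k=5 before rhs at j=6)
Positions where it holds: {1, 4} → 2.

2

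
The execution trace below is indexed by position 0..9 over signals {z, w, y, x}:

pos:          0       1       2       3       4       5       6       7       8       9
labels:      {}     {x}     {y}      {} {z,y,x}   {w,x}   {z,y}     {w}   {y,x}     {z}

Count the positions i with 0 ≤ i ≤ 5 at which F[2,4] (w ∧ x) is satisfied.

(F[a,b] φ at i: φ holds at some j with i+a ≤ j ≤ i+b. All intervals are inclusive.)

3

Evaluate at each i in [0,5]:
  i=0: ✗ (none in [2,4])
  i=1: ✓ (witness j=5)
  i=2: ✓ (witness j=5)
  i=3: ✓ (witness j=5)
  i=4: ✗ (none in [6,8])
  i=5: ✗ (none in [7,9])
Positions where it holds: {1, 2, 3} → 3.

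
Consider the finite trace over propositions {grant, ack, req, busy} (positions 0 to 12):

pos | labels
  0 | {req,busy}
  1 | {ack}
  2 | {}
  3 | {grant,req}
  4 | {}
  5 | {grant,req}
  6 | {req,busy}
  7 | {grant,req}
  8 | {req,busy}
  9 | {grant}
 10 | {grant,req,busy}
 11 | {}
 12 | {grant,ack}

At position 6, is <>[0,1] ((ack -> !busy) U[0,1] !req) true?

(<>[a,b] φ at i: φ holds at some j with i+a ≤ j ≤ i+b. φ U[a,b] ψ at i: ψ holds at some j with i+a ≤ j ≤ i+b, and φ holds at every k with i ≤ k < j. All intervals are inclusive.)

Check ((ack -> !busy) U[0,1] !req) at each j in [6,7]:
  j=6: fails
  j=7: fails
No position in the window satisfies it → formula fails.

False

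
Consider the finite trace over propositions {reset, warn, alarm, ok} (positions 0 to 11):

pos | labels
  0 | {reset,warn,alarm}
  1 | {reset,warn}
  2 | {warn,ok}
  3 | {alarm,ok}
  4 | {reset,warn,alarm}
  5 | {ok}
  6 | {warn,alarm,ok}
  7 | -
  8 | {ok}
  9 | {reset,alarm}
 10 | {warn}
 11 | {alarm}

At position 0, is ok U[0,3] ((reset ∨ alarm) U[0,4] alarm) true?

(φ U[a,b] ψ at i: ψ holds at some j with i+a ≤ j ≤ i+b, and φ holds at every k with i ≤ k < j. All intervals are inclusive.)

True

Need some j in [0,3] with ((reset ∨ alarm) U[0,4] alarm), and ok at every k in [0,j-1].
  j=0: ((reset ∨ alarm) U[0,4] alarm) holds; no prefix to check → satisfied.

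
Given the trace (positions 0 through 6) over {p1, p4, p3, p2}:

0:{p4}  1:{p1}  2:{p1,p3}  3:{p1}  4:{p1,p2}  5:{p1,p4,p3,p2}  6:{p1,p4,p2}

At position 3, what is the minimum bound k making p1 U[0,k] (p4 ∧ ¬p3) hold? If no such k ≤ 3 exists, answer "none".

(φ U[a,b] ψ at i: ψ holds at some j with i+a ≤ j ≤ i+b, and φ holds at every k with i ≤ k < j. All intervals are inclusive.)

3

Need earliest j ≥ 3 with (p4 ∧ ¬p3), and p1 at every k in [3,j-1].
  j=3: rhs fails.
  j=4: rhs fails.
  j=5: rhs fails.
  j=6: rhs holds; lhs holds on [3,5]. k = 3.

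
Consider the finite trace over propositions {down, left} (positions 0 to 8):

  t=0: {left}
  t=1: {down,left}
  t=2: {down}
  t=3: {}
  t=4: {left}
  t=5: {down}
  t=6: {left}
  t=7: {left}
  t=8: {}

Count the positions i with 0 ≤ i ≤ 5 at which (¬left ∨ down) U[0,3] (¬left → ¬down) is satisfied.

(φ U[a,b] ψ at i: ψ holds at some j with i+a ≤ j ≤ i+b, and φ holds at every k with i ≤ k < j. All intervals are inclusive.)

6

Evaluate at each i in [0,5]:
  i=0: ✓ (rhs at j=0)
  i=1: ✓ (rhs at j=1)
  i=2: ✓ (rhs at j=3; lhs holds on [2,2])
  i=3: ✓ (rhs at j=3)
  i=4: ✓ (rhs at j=4)
  i=5: ✓ (rhs at j=6; lhs holds on [5,5])
Positions where it holds: {0, 1, 2, 3, 4, 5} → 6.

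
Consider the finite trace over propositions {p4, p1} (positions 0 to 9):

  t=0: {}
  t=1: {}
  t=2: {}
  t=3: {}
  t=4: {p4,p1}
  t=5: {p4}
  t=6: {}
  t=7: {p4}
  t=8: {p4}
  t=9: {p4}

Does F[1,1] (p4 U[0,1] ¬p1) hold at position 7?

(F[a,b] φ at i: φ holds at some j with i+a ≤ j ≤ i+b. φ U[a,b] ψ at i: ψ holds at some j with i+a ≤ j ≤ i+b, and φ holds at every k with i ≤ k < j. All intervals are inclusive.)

Check (p4 U[0,1] ¬p1) at each j in [8,8]:
  j=8: holds
Found at j=8 → formula holds.

True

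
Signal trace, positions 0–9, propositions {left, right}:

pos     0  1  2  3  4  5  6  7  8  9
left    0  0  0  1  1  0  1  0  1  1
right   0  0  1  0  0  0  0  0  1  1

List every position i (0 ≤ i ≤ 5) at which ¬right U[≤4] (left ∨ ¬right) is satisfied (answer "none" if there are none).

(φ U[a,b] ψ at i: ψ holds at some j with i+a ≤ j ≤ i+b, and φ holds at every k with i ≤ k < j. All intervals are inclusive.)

Evaluate at each i in [0,5]:
  i=0: ✓ (rhs at j=0)
  i=1: ✓ (rhs at j=1)
  i=2: ✗ (lhs fails at k=2 before rhs at j=3)
  i=3: ✓ (rhs at j=3)
  i=4: ✓ (rhs at j=4)
  i=5: ✓ (rhs at j=5)

0, 1, 3, 4, 5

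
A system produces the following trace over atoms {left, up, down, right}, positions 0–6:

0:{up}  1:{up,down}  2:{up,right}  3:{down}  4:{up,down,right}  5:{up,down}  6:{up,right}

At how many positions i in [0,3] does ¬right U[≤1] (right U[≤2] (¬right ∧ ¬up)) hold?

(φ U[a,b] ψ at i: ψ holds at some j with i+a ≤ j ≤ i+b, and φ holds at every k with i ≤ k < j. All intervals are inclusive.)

Evaluate at each i in [0,3]:
  i=0: ✗ (no rhs in [0,1])
  i=1: ✓ (rhs at j=2; lhs holds on [1,1])
  i=2: ✓ (rhs at j=2)
  i=3: ✓ (rhs at j=3)
Positions where it holds: {1, 2, 3} → 3.

3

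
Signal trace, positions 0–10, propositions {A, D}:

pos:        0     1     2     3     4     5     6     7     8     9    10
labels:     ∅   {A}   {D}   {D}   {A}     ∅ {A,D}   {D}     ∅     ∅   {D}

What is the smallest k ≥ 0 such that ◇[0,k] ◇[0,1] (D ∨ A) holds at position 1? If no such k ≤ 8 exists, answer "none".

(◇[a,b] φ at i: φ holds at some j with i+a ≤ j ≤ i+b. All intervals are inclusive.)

0

Scan j = 1,2,… for ◇[0,1] (D ∨ A):
  j=1: holds
First hit at j=1, so smallest k = 1-1 = 0.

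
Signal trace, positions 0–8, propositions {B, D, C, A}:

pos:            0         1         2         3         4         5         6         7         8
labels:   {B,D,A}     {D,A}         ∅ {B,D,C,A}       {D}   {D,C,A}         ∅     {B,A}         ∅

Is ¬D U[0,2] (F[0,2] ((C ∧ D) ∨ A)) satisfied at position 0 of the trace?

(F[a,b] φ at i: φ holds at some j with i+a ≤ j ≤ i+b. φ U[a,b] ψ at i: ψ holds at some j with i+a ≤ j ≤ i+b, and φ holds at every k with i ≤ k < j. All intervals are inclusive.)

Need some j in [0,2] with F[0,2] ((C ∧ D) ∨ A), and ¬D at every k in [0,j-1].
  j=0: F[0,2] ((C ∧ D) ∨ A) holds; no prefix to check → satisfied.

True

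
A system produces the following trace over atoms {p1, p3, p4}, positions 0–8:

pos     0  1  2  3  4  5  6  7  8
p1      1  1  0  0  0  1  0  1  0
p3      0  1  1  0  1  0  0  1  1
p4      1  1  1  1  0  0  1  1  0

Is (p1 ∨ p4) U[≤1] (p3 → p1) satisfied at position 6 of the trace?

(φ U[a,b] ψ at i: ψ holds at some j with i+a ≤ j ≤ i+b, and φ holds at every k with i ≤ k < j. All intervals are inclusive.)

True

Need some j in [6,7] with (p3 → p1), and (p1 ∨ p4) at every k in [6,j-1].
  j=6: (p3 → p1) holds; no prefix to check → satisfied.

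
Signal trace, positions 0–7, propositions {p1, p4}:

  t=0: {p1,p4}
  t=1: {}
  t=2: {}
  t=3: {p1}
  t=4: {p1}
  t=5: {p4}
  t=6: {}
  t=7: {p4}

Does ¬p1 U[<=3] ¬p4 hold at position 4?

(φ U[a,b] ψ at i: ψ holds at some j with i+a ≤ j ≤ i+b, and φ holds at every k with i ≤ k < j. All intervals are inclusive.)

Holds

Need some j in [4,7] with ¬p4, and ¬p1 at every k in [4,j-1].
  j=4: ¬p4 holds; no prefix to check → satisfied.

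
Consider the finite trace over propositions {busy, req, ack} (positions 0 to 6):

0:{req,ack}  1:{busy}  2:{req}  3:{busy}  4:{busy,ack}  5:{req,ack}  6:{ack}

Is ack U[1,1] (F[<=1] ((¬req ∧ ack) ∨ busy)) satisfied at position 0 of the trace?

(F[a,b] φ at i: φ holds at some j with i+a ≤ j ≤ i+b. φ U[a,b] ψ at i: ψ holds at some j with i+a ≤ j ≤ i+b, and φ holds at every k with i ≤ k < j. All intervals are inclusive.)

Need some j in [1,1] with F[<=1] ((¬req ∧ ack) ∨ busy), and ack at every k in [0,j-1].
  j=1: F[<=1] ((¬req ∧ ack) ∨ busy) holds; ack holds at every k in [0,0] → satisfied.

True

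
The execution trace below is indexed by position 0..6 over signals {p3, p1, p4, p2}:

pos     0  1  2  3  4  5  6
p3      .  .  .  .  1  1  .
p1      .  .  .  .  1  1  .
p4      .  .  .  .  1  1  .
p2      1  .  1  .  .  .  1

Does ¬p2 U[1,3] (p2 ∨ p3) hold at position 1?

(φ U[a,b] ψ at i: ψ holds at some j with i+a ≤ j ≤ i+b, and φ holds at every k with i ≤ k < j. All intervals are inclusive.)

Need some j in [2,4] with (p2 ∨ p3), and ¬p2 at every k in [1,j-1].
  j=2: (p2 ∨ p3) holds; ¬p2 holds at every k in [1,1] → satisfied.

Yes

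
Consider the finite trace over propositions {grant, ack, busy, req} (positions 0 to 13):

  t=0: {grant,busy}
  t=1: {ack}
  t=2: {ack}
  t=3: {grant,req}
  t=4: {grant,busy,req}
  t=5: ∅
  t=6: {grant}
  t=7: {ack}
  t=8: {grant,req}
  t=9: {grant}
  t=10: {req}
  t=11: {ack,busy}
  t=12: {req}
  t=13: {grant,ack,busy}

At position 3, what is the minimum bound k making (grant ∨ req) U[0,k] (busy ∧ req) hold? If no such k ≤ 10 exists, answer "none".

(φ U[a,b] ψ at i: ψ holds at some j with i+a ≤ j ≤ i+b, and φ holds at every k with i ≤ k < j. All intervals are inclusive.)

1

Need earliest j ≥ 3 with (busy ∧ req), and (grant ∨ req) at every k in [3,j-1].
  j=3: rhs fails.
  j=4: rhs holds; lhs holds on [3,3]. k = 1.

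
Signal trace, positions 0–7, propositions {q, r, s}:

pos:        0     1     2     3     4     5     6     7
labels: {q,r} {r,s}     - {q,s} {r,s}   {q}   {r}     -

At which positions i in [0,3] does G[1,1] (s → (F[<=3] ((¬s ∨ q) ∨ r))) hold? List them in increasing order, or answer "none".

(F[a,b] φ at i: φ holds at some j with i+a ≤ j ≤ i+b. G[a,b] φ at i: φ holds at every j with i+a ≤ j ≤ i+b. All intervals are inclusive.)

Evaluate at each i in [0,3]:
  i=0: ✓ (all of [1,1])
  i=1: ✓ (all of [2,2])
  i=2: ✓ (all of [3,3])
  i=3: ✓ (all of [4,4])

0, 1, 2, 3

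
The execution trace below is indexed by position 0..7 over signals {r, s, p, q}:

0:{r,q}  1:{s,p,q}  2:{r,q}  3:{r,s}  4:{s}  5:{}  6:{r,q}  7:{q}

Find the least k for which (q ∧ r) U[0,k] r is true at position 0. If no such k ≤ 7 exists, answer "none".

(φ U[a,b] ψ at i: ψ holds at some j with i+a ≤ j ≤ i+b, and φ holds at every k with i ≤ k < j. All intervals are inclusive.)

0

Need earliest j ≥ 0 with r, and (q ∧ r) at every k in [0,j-1].
  j=0: rhs holds (empty prefix). k = 0.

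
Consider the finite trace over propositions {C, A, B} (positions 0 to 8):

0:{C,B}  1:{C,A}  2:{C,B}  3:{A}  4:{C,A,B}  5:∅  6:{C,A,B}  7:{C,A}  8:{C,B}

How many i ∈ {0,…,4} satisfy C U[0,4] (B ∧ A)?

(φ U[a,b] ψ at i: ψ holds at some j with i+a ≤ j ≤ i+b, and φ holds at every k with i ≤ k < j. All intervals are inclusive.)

1

Evaluate at each i in [0,4]:
  i=0: ✗ (lhs fails at k=3 before rhs at j=4)
  i=1: ✗ (lhs fails at k=3 before rhs at j=4)
  i=2: ✗ (lhs fails at k=3 before rhs at j=4)
  i=3: ✗ (lhs fails at k=3 before rhs at j=4)
  i=4: ✓ (rhs at j=4)
Positions where it holds: {4} → 1.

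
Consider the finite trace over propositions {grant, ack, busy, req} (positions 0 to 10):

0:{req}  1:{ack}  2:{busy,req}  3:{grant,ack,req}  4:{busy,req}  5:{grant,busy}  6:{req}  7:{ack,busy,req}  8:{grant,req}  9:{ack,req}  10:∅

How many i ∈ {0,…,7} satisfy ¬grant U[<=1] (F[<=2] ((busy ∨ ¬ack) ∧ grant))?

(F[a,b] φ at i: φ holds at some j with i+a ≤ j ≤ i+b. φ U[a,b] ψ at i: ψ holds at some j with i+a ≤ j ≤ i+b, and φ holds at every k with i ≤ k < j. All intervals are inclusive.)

Evaluate at each i in [0,7]:
  i=0: ✗ (no rhs in [0,1])
  i=1: ✗ (no rhs in [1,2])
  i=2: ✓ (rhs at j=3; lhs holds on [2,2])
  i=3: ✓ (rhs at j=3)
  i=4: ✓ (rhs at j=4)
  i=5: ✓ (rhs at j=5)
  i=6: ✓ (rhs at j=6)
  i=7: ✓ (rhs at j=7)
Positions where it holds: {2, 3, 4, 5, 6, 7} → 6.

6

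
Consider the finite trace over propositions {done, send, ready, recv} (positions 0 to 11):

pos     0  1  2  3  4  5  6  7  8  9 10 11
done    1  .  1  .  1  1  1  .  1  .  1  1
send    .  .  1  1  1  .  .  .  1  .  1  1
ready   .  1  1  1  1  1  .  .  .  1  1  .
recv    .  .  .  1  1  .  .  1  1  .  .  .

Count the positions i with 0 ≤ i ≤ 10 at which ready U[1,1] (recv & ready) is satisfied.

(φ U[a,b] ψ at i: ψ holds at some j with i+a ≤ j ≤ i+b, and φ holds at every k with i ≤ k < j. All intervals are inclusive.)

2

Evaluate at each i in [0,10]:
  i=0: ✗ (no rhs in [1,1])
  i=1: ✗ (no rhs in [2,2])
  i=2: ✓ (rhs at j=3; lhs holds on [2,2])
  i=3: ✓ (rhs at j=4; lhs holds on [3,3])
  i=4: ✗ (no rhs in [5,5])
  i=5: ✗ (no rhs in [6,6])
  i=6: ✗ (no rhs in [7,7])
  i=7: ✗ (no rhs in [8,8])
  i=8: ✗ (no rhs in [9,9])
  i=9: ✗ (no rhs in [10,10])
  i=10: ✗ (no rhs in [11,11])
Positions where it holds: {2, 3} → 2.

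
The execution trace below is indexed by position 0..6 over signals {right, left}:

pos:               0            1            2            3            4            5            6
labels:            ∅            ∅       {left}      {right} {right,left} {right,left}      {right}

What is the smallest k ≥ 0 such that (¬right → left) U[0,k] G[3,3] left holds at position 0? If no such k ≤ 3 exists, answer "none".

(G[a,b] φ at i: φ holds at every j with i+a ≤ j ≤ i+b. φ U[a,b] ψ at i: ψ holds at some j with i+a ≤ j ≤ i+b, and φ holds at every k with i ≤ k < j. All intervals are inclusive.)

none

Need earliest j ≥ 0 with G[3,3] left, and (¬right → left) at every k in [0,j-1].
  j=0: rhs fails.
  j=1: rhs holds but lhs fails at k=0.
  j=2: rhs holds but lhs fails at k=0.
  j=3: rhs fails.
No witness within the range → none.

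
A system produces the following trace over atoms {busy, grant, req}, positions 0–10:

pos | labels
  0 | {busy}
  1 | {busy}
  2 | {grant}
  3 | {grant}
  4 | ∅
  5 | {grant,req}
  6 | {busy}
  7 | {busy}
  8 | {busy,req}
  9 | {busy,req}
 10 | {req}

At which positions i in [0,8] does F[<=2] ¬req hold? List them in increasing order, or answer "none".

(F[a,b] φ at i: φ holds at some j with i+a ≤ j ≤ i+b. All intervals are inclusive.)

Evaluate at each i in [0,8]:
  i=0: ✓ (witness j=0)
  i=1: ✓ (witness j=1)
  i=2: ✓ (witness j=2)
  i=3: ✓ (witness j=3)
  i=4: ✓ (witness j=4)
  i=5: ✓ (witness j=6)
  i=6: ✓ (witness j=6)
  i=7: ✓ (witness j=7)
  i=8: ✗ (none in [8,10])

0, 1, 2, 3, 4, 5, 6, 7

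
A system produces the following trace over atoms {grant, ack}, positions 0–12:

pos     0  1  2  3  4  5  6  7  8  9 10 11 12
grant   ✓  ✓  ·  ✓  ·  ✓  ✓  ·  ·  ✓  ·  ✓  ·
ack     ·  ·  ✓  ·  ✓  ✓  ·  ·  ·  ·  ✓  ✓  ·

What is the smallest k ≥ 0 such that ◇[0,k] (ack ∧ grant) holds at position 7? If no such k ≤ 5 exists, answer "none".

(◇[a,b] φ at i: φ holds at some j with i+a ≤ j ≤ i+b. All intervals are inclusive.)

Scan j = 7,8,… for (ack ∧ grant):
  j=7: fails
  j=8: fails
  j=9: fails
  j=10: fails
  j=11: holds
First hit at j=11, so smallest k = 11-7 = 4.

4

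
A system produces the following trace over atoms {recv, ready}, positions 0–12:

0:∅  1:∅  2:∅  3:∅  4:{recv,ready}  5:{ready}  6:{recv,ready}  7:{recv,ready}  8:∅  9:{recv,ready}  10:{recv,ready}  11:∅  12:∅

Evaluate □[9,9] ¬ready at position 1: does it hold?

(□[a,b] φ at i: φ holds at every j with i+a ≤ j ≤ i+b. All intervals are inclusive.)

False

Check ¬ready at every j in [10,10]:
  j=10: false
Fails at j=10 → formula fails.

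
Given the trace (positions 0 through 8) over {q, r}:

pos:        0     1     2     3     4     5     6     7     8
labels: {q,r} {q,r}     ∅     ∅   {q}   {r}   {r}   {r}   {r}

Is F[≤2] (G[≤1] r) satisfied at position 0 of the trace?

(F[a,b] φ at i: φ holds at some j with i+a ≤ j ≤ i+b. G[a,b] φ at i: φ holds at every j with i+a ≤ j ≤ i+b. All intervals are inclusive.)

Check G[≤1] r at each j in [0,2]:
  j=0: holds on [0,1]
  j=1: fails at 2
  j=2: fails at 2
Found at j=0 → formula holds.

True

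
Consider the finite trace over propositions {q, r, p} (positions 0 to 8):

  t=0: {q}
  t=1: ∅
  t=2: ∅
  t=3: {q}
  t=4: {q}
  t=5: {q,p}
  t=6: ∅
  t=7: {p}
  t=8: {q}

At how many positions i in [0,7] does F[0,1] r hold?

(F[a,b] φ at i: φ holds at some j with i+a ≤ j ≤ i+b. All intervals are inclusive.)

0

Evaluate at each i in [0,7]:
  i=0: ✗ (none in [0,1])
  i=1: ✗ (none in [1,2])
  i=2: ✗ (none in [2,3])
  i=3: ✗ (none in [3,4])
  i=4: ✗ (none in [4,5])
  i=5: ✗ (none in [5,6])
  i=6: ✗ (none in [6,7])
  i=7: ✗ (none in [7,8])
Positions where it holds: {} → 0.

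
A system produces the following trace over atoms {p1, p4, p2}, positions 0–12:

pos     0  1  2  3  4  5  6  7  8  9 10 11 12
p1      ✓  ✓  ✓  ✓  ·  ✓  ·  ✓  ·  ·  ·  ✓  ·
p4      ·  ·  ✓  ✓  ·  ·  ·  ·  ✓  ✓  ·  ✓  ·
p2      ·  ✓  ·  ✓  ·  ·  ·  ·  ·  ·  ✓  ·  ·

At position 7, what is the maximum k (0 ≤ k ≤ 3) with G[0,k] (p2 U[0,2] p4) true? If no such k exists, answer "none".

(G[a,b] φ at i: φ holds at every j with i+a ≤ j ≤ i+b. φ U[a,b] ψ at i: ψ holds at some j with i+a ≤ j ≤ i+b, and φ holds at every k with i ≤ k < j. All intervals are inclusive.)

none

(p2 U[0,2] p4) must hold from j=7 onward; find where it first fails.
  j=7: fails → no k works.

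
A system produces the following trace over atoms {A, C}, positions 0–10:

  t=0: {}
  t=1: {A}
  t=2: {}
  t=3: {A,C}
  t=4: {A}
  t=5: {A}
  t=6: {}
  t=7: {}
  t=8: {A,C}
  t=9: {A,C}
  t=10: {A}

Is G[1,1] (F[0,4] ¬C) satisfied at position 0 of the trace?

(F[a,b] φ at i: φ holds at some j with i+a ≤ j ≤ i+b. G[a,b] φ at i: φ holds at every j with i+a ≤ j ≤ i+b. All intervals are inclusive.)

Check F[0,4] ¬C at every j in [1,1]:
  j=1: holds (witness at 1)
All positions satisfy it → formula holds.

True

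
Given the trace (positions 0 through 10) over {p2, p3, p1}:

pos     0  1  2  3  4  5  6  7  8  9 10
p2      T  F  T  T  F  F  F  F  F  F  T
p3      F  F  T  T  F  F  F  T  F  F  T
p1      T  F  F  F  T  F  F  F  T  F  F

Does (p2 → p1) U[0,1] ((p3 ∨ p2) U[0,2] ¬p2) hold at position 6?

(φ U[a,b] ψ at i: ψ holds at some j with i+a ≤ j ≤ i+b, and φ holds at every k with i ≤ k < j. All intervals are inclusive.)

Need some j in [6,7] with ((p3 ∨ p2) U[0,2] ¬p2), and (p2 → p1) at every k in [6,j-1].
  j=6: ((p3 ∨ p2) U[0,2] ¬p2) holds; no prefix to check → satisfied.

True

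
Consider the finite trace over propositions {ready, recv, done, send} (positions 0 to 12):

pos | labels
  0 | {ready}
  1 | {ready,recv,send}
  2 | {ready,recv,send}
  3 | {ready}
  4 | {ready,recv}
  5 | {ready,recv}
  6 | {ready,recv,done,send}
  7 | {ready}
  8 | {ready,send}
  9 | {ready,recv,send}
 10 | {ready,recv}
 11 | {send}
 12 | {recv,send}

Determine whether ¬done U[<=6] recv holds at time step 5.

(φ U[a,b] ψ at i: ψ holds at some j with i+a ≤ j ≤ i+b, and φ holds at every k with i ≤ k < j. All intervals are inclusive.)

True

Need some j in [5,11] with recv, and ¬done at every k in [5,j-1].
  j=5: recv holds; no prefix to check → satisfied.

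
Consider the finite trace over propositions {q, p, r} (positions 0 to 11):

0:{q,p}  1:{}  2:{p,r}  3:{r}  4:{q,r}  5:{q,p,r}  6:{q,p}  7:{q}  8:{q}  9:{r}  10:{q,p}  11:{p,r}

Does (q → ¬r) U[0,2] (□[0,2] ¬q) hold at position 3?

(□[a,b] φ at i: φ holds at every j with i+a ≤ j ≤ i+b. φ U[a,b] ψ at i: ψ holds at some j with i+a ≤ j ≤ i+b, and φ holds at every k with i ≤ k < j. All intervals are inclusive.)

Need some j in [3,5] with □[0,2] ¬q, and (q → ¬r) at every k in [3,j-1].
  j=3: □[0,2] ¬q — fails at 4.
  j=4: □[0,2] ¬q — fails at 4.
  j=5: □[0,2] ¬q — fails at 5.
No j in the window works → until fails.

False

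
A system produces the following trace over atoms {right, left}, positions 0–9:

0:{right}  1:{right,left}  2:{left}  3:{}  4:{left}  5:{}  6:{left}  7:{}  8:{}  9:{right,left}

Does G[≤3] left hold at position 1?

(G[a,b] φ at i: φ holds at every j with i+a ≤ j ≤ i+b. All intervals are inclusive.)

Check left at every j in [1,4]:
  j=1: true
  j=2: true
  j=3: false
  j=4: true
Fails at j=3 → formula fails.

Does not hold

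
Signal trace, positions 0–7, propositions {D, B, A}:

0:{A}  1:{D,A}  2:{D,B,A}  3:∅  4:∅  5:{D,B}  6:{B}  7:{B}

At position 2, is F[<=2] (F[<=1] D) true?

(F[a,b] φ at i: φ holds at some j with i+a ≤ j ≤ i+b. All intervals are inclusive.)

Check F[<=1] D at each j in [2,4]:
  j=2: holds (witness at 2)
  j=3: fails (none in [3,4])
  j=4: holds (witness at 5)
Found at j=2 → formula holds.

Yes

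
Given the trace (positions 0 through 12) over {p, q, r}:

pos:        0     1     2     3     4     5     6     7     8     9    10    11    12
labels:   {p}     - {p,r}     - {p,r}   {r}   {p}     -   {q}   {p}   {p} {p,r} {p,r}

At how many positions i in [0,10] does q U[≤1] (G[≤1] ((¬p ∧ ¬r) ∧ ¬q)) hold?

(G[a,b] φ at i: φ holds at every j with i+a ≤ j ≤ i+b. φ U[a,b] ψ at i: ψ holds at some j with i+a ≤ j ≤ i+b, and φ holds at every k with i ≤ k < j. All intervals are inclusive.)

Evaluate at each i in [0,10]:
  i=0: ✗ (no rhs in [0,1])
  i=1: ✗ (no rhs in [1,2])
  i=2: ✗ (no rhs in [2,3])
  i=3: ✗ (no rhs in [3,4])
  i=4: ✗ (no rhs in [4,5])
  i=5: ✗ (no rhs in [5,6])
  i=6: ✗ (no rhs in [6,7])
  i=7: ✗ (no rhs in [7,8])
  i=8: ✗ (no rhs in [8,9])
  i=9: ✗ (no rhs in [9,10])
  i=10: ✗ (no rhs in [10,11])
Positions where it holds: {} → 0.

0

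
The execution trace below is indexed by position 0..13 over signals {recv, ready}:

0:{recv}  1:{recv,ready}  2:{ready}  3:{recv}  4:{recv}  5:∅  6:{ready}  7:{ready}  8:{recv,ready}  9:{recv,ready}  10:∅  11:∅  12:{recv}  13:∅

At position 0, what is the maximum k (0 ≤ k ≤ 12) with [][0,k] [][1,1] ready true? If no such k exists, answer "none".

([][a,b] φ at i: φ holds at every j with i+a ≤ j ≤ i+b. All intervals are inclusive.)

1

[][1,1] ready must hold from j=0 onward; find where it first fails.
  j=0: holds
  j=1: holds
  j=2: fails
Holds on [0,1], so largest k = 1.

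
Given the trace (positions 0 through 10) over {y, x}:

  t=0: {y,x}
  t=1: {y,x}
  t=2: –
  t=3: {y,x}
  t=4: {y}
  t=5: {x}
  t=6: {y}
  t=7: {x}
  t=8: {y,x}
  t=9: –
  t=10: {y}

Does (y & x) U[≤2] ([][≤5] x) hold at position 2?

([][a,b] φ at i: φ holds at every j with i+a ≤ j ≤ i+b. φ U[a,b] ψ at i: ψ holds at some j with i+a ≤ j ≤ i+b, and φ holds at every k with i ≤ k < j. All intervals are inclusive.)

Need some j in [2,4] with [][≤5] x, and (y & x) at every k in [2,j-1].
  j=2: [][≤5] x — fails at 2.
  j=3: [][≤5] x — fails at 4.
  j=4: [][≤5] x — fails at 4.
No j in the window works → until fails.

No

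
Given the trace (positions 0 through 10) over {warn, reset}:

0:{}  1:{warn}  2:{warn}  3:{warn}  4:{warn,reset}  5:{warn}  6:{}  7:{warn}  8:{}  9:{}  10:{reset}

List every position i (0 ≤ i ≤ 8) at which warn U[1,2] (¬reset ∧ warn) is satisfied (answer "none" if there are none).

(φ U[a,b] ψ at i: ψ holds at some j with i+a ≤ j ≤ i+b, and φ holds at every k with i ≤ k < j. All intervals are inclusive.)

Evaluate at each i in [0,8]:
  i=0: ✗ (lhs fails at k=0 before rhs at j=1)
  i=1: ✓ (rhs at j=2; lhs holds on [1,1])
  i=2: ✓ (rhs at j=3; lhs holds on [2,2])
  i=3: ✓ (rhs at j=5; lhs holds on [3,4])
  i=4: ✓ (rhs at j=5; lhs holds on [4,4])
  i=5: ✗ (lhs fails at k=6 before rhs at j=7)
  i=6: ✗ (lhs fails at k=6 before rhs at j=7)
  i=7: ✗ (no rhs in [8,9])
  i=8: ✗ (no rhs in [9,10])

1, 2, 3, 4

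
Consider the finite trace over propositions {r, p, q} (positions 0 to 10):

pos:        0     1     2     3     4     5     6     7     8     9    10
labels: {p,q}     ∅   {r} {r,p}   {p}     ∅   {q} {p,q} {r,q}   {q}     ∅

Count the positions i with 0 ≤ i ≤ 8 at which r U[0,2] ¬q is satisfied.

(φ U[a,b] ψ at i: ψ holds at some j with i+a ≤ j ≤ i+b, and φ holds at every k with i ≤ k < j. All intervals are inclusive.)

Evaluate at each i in [0,8]:
  i=0: ✗ (lhs fails at k=0 before rhs at j=1)
  i=1: ✓ (rhs at j=1)
  i=2: ✓ (rhs at j=2)
  i=3: ✓ (rhs at j=3)
  i=4: ✓ (rhs at j=4)
  i=5: ✓ (rhs at j=5)
  i=6: ✗ (no rhs in [6,8])
  i=7: ✗ (no rhs in [7,9])
  i=8: ✗ (lhs fails at k=9 before rhs at j=10)
Positions where it holds: {1, 2, 3, 4, 5} → 5.

5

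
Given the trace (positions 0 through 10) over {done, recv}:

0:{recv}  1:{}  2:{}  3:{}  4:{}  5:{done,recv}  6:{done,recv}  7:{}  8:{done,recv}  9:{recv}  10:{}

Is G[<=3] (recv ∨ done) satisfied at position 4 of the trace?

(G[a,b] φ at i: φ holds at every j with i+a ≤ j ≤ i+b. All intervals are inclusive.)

Check (recv ∨ done) at every j in [4,7]:
  j=4: false
  j=5: true
  j=6: true
  j=7: false
Fails at j=4 → formula fails.

False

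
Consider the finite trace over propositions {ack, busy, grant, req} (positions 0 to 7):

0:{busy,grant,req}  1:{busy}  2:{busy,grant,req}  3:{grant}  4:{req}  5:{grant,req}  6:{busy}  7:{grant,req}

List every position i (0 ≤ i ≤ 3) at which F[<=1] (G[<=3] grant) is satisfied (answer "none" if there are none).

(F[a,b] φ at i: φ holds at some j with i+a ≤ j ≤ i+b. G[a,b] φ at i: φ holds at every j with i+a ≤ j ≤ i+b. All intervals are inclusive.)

Evaluate at each i in [0,3]:
  i=0: ✗ (none in [0,1])
  i=1: ✗ (none in [1,2])
  i=2: ✗ (none in [2,3])
  i=3: ✗ (none in [3,4])

none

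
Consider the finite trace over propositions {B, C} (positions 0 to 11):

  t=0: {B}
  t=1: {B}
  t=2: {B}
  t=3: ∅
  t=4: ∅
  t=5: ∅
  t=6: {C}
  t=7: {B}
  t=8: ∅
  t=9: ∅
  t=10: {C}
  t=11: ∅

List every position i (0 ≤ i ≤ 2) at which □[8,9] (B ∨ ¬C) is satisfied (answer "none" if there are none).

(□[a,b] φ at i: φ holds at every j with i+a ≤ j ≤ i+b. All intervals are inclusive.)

Evaluate at each i in [0,2]:
  i=0: ✓ (all of [8,9])
  i=1: ✗ (fails at j=10)
  i=2: ✗ (fails at j=10)

0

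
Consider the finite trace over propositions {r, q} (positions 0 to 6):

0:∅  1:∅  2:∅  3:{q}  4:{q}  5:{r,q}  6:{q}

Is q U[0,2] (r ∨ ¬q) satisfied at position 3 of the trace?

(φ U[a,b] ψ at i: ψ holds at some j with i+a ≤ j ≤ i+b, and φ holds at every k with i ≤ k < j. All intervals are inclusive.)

Need some j in [3,5] with (r ∨ ¬q), and q at every k in [3,j-1].
  j=3: (r ∨ ¬q) false.
  j=4: (r ∨ ¬q) false.
  j=5: (r ∨ ¬q) holds; q holds at every k in [3,4] → satisfied.

Yes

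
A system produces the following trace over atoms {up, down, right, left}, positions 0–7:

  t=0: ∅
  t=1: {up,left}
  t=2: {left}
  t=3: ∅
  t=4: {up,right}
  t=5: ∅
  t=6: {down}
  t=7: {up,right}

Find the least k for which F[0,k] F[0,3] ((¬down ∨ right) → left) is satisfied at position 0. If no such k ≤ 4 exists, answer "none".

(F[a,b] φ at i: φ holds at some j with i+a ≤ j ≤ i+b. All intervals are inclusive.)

0

Scan j = 0,1,… for F[0,3] ((¬down ∨ right) → left):
  j=0: holds
First hit at j=0, so smallest k = 0-0 = 0.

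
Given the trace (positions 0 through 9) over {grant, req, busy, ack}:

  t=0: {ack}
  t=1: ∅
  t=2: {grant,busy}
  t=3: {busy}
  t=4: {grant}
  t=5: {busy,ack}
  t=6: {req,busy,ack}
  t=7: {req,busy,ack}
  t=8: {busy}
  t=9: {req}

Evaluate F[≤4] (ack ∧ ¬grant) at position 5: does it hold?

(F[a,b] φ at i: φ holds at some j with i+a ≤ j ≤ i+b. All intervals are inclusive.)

Yes

Check (ack ∧ ¬grant) at each j in [5,9]:
  j=5: true
  j=6: true
  j=7: true
  j=8: false
  j=9: false
Found at j=5 → formula holds.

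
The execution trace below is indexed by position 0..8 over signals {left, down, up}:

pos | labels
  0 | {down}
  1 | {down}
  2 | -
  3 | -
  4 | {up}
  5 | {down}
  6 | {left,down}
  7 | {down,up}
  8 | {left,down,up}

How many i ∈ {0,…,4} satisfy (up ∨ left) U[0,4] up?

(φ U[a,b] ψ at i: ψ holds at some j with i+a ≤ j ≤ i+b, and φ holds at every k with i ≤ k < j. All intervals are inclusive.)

Evaluate at each i in [0,4]:
  i=0: ✗ (lhs fails at k=0 before rhs at j=4)
  i=1: ✗ (lhs fails at k=1 before rhs at j=4)
  i=2: ✗ (lhs fails at k=2 before rhs at j=4)
  i=3: ✗ (lhs fails at k=3 before rhs at j=4)
  i=4: ✓ (rhs at j=4)
Positions where it holds: {4} → 1.

1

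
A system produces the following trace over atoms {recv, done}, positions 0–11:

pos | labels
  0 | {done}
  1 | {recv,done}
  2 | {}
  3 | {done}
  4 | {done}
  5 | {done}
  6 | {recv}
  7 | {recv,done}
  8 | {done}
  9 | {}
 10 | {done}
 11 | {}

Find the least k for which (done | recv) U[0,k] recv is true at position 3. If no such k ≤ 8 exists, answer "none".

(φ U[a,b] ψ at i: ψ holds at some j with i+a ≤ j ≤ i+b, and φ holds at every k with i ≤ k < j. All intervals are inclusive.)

3

Need earliest j ≥ 3 with recv, and (done | recv) at every k in [3,j-1].
  j=3: rhs fails.
  j=4: rhs fails.
  j=5: rhs fails.
  j=6: rhs holds; lhs holds on [3,5]. k = 3.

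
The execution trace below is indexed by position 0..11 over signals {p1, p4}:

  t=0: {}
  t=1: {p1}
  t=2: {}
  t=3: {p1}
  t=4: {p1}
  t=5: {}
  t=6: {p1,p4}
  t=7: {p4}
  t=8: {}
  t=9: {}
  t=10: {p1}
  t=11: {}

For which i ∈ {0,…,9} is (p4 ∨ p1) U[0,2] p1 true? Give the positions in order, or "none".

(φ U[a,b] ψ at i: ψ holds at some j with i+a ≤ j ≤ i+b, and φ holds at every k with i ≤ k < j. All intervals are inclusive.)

Evaluate at each i in [0,9]:
  i=0: ✗ (lhs fails at k=0 before rhs at j=1)
  i=1: ✓ (rhs at j=1)
  i=2: ✗ (lhs fails at k=2 before rhs at j=3)
  i=3: ✓ (rhs at j=3)
  i=4: ✓ (rhs at j=4)
  i=5: ✗ (lhs fails at k=5 before rhs at j=6)
  i=6: ✓ (rhs at j=6)
  i=7: ✗ (no rhs in [7,9])
  i=8: ✗ (lhs fails at k=8 before rhs at j=10)
  i=9: ✗ (lhs fails at k=9 before rhs at j=10)

1, 3, 4, 6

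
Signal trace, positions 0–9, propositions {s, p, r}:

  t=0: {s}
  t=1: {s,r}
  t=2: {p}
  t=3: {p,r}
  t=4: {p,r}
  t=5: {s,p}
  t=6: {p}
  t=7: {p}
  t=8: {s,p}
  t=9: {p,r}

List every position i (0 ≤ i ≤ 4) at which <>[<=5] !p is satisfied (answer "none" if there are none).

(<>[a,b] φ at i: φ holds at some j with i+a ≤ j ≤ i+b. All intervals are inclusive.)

0, 1

Evaluate at each i in [0,4]:
  i=0: ✓ (witness j=0)
  i=1: ✓ (witness j=1)
  i=2: ✗ (none in [2,7])
  i=3: ✗ (none in [3,8])
  i=4: ✗ (none in [4,9])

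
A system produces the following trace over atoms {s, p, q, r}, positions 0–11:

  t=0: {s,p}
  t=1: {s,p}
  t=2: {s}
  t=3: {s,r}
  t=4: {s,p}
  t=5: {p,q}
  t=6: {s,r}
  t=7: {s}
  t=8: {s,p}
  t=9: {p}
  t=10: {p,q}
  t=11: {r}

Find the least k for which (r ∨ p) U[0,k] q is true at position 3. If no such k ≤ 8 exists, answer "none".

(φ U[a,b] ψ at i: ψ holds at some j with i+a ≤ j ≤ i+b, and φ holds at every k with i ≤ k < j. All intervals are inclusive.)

Need earliest j ≥ 3 with q, and (r ∨ p) at every k in [3,j-1].
  j=3: rhs fails.
  j=4: rhs fails.
  j=5: rhs holds; lhs holds on [3,4]. k = 2.

2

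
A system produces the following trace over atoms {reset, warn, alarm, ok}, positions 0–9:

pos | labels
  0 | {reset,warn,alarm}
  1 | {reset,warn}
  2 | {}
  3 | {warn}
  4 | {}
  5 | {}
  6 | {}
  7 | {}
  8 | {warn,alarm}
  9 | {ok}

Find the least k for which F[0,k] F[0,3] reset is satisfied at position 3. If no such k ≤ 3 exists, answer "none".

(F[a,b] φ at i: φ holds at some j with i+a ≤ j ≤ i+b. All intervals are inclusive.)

none

Scan j = 3,4,… for F[0,3] reset:
  j=3: fails
  j=4: fails
  j=5: fails
  j=6: fails
No j in [3,6] satisfies it → none.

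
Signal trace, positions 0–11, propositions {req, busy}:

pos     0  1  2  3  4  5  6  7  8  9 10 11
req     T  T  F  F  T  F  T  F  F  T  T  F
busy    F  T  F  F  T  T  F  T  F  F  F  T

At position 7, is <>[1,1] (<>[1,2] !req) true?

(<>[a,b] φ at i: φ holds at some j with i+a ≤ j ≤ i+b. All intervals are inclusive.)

False

Check <>[1,2] !req at each j in [8,8]:
  j=8: fails (none in [9,10])
No position in the window satisfies it → formula fails.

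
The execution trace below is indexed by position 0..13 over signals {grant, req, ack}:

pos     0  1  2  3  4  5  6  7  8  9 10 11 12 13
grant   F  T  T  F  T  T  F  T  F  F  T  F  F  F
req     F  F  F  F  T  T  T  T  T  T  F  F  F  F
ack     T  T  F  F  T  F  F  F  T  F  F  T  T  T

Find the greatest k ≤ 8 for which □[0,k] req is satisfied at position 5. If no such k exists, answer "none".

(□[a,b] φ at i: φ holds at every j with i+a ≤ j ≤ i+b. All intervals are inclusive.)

4

req must hold from j=5 onward; find where it first fails.
  j=5: holds
  j=6: holds
  j=7: holds
  j=8: holds
  j=9: holds
  j=10: fails
Holds on [5,9], so largest k = 4.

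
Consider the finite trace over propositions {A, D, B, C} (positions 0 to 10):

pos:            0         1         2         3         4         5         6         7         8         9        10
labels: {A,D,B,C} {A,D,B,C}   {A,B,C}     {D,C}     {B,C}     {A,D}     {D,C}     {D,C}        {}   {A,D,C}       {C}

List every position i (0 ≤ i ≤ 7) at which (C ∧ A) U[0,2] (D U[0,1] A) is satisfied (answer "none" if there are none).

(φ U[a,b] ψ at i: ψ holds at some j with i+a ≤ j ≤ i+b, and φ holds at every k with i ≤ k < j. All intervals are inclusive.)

Evaluate at each i in [0,7]:
  i=0: ✓ (rhs at j=0)
  i=1: ✓ (rhs at j=1)
  i=2: ✓ (rhs at j=2)
  i=3: ✗ (lhs fails at k=3 before rhs at j=5)
  i=4: ✗ (lhs fails at k=4 before rhs at j=5)
  i=5: ✓ (rhs at j=5)
  i=6: ✗ (no rhs in [6,8])
  i=7: ✗ (lhs fails at k=7 before rhs at j=9)

0, 1, 2, 5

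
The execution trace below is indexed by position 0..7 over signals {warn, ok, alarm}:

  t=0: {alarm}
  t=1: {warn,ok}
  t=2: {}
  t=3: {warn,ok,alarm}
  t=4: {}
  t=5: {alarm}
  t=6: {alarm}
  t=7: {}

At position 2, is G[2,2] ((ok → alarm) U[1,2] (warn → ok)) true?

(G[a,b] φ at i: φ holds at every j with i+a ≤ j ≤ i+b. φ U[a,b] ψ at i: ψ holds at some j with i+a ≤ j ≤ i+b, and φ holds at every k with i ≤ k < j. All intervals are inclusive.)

Check ((ok → alarm) U[1,2] (warn → ok)) at every j in [4,4]:
  j=4: holds
All positions satisfy it → formula holds.

Yes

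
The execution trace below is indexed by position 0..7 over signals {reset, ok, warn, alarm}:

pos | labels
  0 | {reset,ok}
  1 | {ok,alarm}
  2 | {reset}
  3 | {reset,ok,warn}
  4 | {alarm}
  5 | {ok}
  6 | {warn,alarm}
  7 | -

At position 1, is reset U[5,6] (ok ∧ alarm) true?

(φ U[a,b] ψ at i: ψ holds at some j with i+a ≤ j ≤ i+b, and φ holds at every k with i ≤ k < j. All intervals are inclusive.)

False

Need some j in [6,7] with (ok ∧ alarm), and reset at every k in [1,j-1].
  j=6: (ok ∧ alarm) false.
  j=7: (ok ∧ alarm) false.
No j in the window works → until fails.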